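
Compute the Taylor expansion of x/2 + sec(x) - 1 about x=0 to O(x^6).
5·x^4/24 + x^2/2 + x/2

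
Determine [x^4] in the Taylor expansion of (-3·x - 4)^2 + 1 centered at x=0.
Expand to order 4: (-3·x - 4)^2 + 1 = 9·x^2 + 24·x + 17 + O(x^5).
The coefficient of x^4 is 0.

Final answer: 0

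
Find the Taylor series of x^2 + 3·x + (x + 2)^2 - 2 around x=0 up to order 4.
2·x^2 + 7·x + 2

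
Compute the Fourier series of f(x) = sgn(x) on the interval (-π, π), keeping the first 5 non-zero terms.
4·sin(x)/π + 4·sin(3·x)/(3·π) + 4·sin(5·x)/(5·π) + 4·sin(7·x)/(7·π) + 4·sin(9·x)/(9·π)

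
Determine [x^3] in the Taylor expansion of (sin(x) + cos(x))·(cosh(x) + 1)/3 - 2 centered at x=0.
Expand to order 3: (sin(x) + cos(x))·(cosh(x) + 1)/3 - 2 = x^3/18 - x^2/6 + 2·x/3 - 4/3 + O(x^4).
The coefficient of x^3 is 1/18.

Final answer: 1/18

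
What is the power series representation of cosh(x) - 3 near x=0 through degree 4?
x^4/24 + x^2/2 - 2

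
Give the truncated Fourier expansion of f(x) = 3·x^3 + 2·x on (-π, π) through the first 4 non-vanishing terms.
(-32 + 6·π^2)·sin(x) + (5/2 - 3·π^2)·sin(2·x) + 2·π^2·sin(3·x) + (-3·π^2/2 - 7/16)·sin(4·x)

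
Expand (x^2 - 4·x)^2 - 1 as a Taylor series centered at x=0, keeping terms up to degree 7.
x^4 - 8·x^3 + 16·x^2 - 1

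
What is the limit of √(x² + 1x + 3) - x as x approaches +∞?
As x → +∞: multiply by the conjugate to get (1x+3)/(√(x²+1x+3)+x); the denominator ~ 2x, so the limit is 1/2.
Limit = 1/2.

Final answer: 1/2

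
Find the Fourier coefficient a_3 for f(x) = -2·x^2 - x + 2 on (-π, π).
a_3 = (1/π) ∫_{-π}^{π} f(x)·cos(3x) dx.
Evaluate the integral (use parity and integration by parts as needed): a_3 = 8/9.

Final answer: 8/9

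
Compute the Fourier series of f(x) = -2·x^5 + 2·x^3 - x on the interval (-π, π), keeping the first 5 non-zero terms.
(-506 - 4·π^4 + 84·π^2)·sin(x) + (-12·π^2 + 19 + 2·π^4)·sin(2·x) + (-4·π^4/3 - 286/81 + 116·π^2/27)·sin(3·x) + (-9·π^2/4 + 43/32 + π^4)·sin(4·x) + (-4·π^4/5 - 466/625 + 36·π^2/25)·sin(5·x)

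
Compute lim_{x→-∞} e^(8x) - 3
Evaluate the dominant behaviour as x → -∞; each term tends to a finite value or vanishes.
Limit = -3.

Final answer: -3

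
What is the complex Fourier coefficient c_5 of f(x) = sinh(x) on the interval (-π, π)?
Compute the real Fourier coefficients first: a_5 = 0, b_5 = 5·sinh(π)/(13·π).
Then c_5 = (a_5 − i·b_5)/2 = -5·i·sinh(π)/(26·π).

Final answer: -5·i·sinh(π)/(26·π)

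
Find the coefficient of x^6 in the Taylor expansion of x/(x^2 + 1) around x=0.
Expand to order 6: x/(x^2 + 1) = x^5 - x^3 + x + O(x^7).
The coefficient of x^6 is 0.

Final answer: 0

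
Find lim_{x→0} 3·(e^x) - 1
Direct substitution at x = 0 gives 2.

Final answer: 2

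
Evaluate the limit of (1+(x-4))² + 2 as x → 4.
Direct substitution at x = 4 gives 3.

Final answer: 3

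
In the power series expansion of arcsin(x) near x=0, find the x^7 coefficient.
Expand to order 7: arcsin(x) = 5·x^7/112 + 3·x^5/40 + x^3/6 + x + O(x^8).
The coefficient of x^7 is 5/112.

Final answer: 5/112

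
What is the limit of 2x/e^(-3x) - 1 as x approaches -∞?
The quotient is an ∞/∞ indeterminate form as x → -∞.
Compare growth rates of the dominant terms (exponentials ≫ polynomials ≫ logarithms), or apply L'Hôpital's rule; the quotient → 0.
Adding the constant: 0 - 1 = -1. Limit = -1.

Final answer: -1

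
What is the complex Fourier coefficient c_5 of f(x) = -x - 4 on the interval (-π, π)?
Compute the real Fourier coefficients first: a_5 = 0, b_5 = -2/5.
Then c_5 = (a_5 − i·b_5)/2 = i/5.

Final answer: i/5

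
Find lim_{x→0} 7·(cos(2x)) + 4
Direct substitution at x = 0 gives 11.

Final answer: 11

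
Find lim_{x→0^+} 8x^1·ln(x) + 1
The product is a 0·∞ indeterminate form at x → 0⁺.
Rewrite the product as 8·ln(x) / x^(-1) and apply L'Hôpital, or use the standard hierarchy x^(-1) ≫ |ln x| as x → 0⁺.
The indeterminate product → 0, so the limit = 1.

Final answer: 1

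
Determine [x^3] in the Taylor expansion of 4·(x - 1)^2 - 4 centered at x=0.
Expand to order 3: 4·(x - 1)^2 - 4 = 4·x^2 - 8·x + O(x^4).
The coefficient of x^3 is 0.

Final answer: 0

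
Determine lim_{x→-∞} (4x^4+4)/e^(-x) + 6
The quotient is an ∞/∞ indeterminate form as x → -∞.
Compare growth rates of the dominant terms (exponentials ≫ polynomials ≫ logarithms), or apply L'Hôpital's rule; the quotient → 0.
Adding the constant: 0 + 6 = 6. Limit = 6.

Final answer: 6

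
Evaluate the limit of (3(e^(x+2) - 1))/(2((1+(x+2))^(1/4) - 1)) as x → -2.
Both numerator and denominator → 0 as x → -2; this is a 0/0 indeterminate form.
Expand each to leading order near x = -2: numerator ~ 3·(x + 2), denominator ~ (x + 2)/2.
The limit of the ratio is 6.

Final answer: 6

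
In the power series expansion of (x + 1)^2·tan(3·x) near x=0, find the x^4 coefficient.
Expand to order 4: (x + 1)^2·tan(3·x) = 18·x^4 + 12·x^3 + 6·x^2 + 3·x + O(x^5).
The coefficient of x^4 is 18.

Final answer: 18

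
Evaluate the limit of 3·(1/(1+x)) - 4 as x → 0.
Direct substitution at x = 0 gives -1.

Final answer: -1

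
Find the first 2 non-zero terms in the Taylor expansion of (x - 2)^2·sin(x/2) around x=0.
-2·x^2 + 2·x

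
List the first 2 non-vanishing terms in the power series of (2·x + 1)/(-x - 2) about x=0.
-3·x/4 - 1/2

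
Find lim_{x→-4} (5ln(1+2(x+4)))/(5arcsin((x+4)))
Both numerator and denominator → 0 as x → -4; this is a 0/0 indeterminate form.
Expand each to leading order near x = -4: numerator ~ 10·(x + 4), denominator ~ 5·(x + 4).
The limit of the ratio is 2.

Final answer: 2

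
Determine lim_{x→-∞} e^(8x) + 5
Evaluate the dominant behaviour as x → -∞; each term tends to a finite value or vanishes.
Limit = 5.

Final answer: 5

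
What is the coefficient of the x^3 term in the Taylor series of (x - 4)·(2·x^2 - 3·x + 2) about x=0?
Expand to order 3: (x - 4)·(2·x^2 - 3·x + 2) = 2·x^3 - 11·x^2 + 14·x - 8 + O(x^4).
The coefficient of x^3 is 2.

Final answer: 2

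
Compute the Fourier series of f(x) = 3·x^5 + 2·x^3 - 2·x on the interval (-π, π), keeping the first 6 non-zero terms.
(-116·π^2 + 6·π^4 + 692)·sin(x) + (-3·π^4 - 35/2 + 13·π^2)·sin(2·x) + (-28·π^2/9 + 20/27 + 2·π^4)·sin(3·x) + (-3·π^4/2 + 43/64 + 7·π^2/8)·sin(4·x) + (-4·π^2/25 - 476/625 + 6·π^4/5)·sin(5·x) + (-π^4 - π^2/9 + 37/54)·sin(6·x)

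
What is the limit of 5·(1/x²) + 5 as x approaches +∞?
Evaluate the dominant behaviour as x → +∞; each term tends to a finite value or vanishes.
Limit = 5.

Final answer: 5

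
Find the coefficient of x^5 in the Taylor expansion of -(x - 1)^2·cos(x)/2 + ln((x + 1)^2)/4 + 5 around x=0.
Expand to order 5: -(x - 1)^2·cos(x)/2 + ln((x + 1)^2)/4 + 5 = 17·x^5/120 + 5·x^4/48 - x^3/3 - x^2/2 + 3·x/2 + 9/2 + O(x^6).
The coefficient of x^5 is 17/120.

Final answer: 17/120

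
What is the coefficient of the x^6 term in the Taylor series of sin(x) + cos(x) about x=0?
Expand to order 6: sin(x) + cos(x) = -x^6/720 + x^5/120 + x^4/24 - x^3/6 - x^2/2 + x + 1 + O(x^7).
The coefficient of x^6 is -1/720.

Final answer: -1/720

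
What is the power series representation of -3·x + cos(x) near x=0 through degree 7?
-x^6/720 + x^4/24 - x^2/2 - 3·x + 1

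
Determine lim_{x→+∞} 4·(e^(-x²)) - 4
Evaluate the dominant behaviour as x → +∞; each term tends to a finite value or vanishes.
Limit = -4.

Final answer: -4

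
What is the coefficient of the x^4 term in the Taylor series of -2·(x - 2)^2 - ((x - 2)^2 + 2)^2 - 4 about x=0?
Expand to order 4: -2·(x - 2)^2 - ((x - 2)^2 + 2)^2 - 4 = -x^4 + 8·x^3 - 30·x^2 + 56·x - 48 + O(x^5).
The coefficient of x^4 is -1.

Final answer: -1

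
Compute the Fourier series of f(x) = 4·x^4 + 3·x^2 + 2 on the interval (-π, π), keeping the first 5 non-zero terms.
(180 - 32·π^2)·cos(x) + (-9 + 8·π^2)·cos(2·x) + (28/27 - 32·π^2/9)·cos(3·x) + 2·π^2·cos(4·x) + 2 + π^2 + 4·π^4/5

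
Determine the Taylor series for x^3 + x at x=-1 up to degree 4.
-2 + 4·(x + 1) - 3·(x + 1)^2 + (x + 1)^3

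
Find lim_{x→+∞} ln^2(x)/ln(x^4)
This is an ∞/∞ indeterminate form as x → +∞.
Write ln(x^4) = 4·ln(x), reducing the quotient to ln(x)/4 → ∞.
Limit = ∞.

Final answer: ∞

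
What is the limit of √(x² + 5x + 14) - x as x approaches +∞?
This is an ∞ − ∞ indeterminate form.
Multiply and divide by the conjugate √(x²+5x + 14) + x; the x² terms cancel, leaving (5x + 14)/(√(x²+5x + 14)+x) → 5/2.
Limit = 5/2.

Final answer: 5/2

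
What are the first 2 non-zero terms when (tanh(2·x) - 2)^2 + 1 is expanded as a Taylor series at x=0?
5 - 8·x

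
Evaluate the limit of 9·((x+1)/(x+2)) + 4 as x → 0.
Direct substitution at x = 0 gives 17/2.

Final answer: 17/2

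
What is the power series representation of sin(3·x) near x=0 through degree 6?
81·x^5/40 - 9·x^3/2 + 3·x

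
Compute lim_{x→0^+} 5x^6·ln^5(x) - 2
The product is a 0·∞ indeterminate form at x → 0⁺.
Rewrite the product as 5·ln^5(x) / x^(-6) and apply L'Hôpital, or use the standard hierarchy x^(-6) ≫ |ln x|^5 as x → 0⁺.
The indeterminate product → 0, so the limit = -2.

Final answer: -2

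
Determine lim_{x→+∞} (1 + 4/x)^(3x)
As x → +∞: write (1 + 4/x)^(3x) = ((1 + 4/x)^x)^3 → (e^4)^3 = e^12.
Limit = e^(12).

Final answer: e^(12)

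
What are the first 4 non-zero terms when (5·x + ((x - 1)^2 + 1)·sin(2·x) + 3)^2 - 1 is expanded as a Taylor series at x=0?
-76·x^3 + 57·x^2 + 54·x + 8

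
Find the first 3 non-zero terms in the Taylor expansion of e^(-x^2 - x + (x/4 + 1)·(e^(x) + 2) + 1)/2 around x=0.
x^2·e^(4)/64 + 3·x·e^(4)/8 + e^(4)/2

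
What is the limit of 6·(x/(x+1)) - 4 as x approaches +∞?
Evaluate the dominant behaviour as x → +∞; each term tends to a finite value or vanishes.
Limit = 2.

Final answer: 2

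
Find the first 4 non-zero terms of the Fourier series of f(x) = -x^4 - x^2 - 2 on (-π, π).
(-44 + 8·π^2)·cos(x) + (2 - 2·π^2)·cos(2·x) + (-4/27 + 8·π^2/9)·cos(3·x) - π^4/5 - π^2/3 - 2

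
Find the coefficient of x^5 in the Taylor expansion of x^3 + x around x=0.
Expand to order 5: x^3 + x = x^3 + x + O(x^6).
The coefficient of x^5 is 0.

Final answer: 0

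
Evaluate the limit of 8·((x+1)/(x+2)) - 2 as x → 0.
Direct substitution at x = 0 gives 2.

Final answer: 2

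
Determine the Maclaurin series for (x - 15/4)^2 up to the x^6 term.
x^2 - 15·x/2 + 225/16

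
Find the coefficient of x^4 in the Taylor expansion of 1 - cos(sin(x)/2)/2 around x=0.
Expand to order 4: 1 - cos(sin(x)/2)/2 = -17·x^4/768 + x^2/16 + 1/2 + O(x^5).
The coefficient of x^4 is -17/768.

Final answer: -17/768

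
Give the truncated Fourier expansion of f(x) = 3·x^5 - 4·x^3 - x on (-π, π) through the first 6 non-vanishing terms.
(-128·π^2 + 6·π^4 + 766)·sin(x) + (-3·π^4 - 55/2 + 19·π^2)·sin(2·x) + (-64·π^2/9 + 110/27 + 2·π^4)·sin(3·x) + (-3·π^4/2 - 61/64 + 31·π^2/8)·sin(4·x) + (-64·π^2/25 + 134/625 + 6·π^4/5)·sin(5·x) + (-π^4 + 1/54 + 17·π^2/9)·sin(6·x)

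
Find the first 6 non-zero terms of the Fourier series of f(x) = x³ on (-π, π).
(-12 + 2·π^2)·sin(x) + (3/2 - π^2)·sin(2·x) + (-4/9 + 2·π^2/3)·sin(3·x) + (3/16 - π^2/2)·sin(4·x) + (-12/125 + 2·π^2/5)·sin(5·x) + (1/18 - π^2/3)·sin(6·x)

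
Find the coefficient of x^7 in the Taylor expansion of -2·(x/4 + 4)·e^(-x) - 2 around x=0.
Expand to order 7: -2·(x/4 + 4)·e^(-x) - 2 = x^7/1120 - x^6/144 + 11·x^5/240 - x^4/4 + 13·x^3/12 - 7·x^2/2 + 15·x/2 - 10 + O(x^8).
The coefficient of x^7 is 1/1120.

Final answer: 1/1120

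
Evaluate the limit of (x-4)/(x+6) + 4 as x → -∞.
Evaluate the dominant behaviour as x → -∞; each term tends to a finite value or vanishes.
Limit = 5.

Final answer: 5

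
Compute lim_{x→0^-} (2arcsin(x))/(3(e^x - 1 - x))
Both numerator and denominator → 0 as x → 0^-; this is a 0/0 indeterminate form.
Expand each to leading order near x = 0: numerator ~ 2·x, denominator ~ 3·x^2/2.
The limit of the ratio is -∞.

Final answer: -∞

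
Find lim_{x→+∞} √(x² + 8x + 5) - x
This is an ∞ − ∞ indeterminate form.
Multiply and divide by the conjugate √(x²+8x + 5) + x; the x² terms cancel, leaving (8x + 5)/(√(x²+8x + 5)+x) → 8/2 = 4.
Limit = 4.

Final answer: 4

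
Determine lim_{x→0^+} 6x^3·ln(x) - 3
The product is a 0·∞ indeterminate form at x → 0⁺.
Rewrite the product as 6·ln(x) / x^(-3) and apply L'Hôpital, or use the standard hierarchy x^(-3) ≫ |ln x| as x → 0⁺.
The indeterminate product → 0, so the limit = -3.

Final answer: -3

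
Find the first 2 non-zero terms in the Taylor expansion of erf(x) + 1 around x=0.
2·x/√(π) + 1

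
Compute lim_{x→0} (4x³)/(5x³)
Both numerator and denominator → 0 as x → 0; this is a 0/0 indeterminate form.
Expand each to leading order near x = 0: numerator ~ 4·x^3, denominator ~ 5·x^3.
The limit of the ratio is 4/5.

Final answer: 4/5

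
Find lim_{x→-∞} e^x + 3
Evaluate the dominant behaviour as x → -∞; each term tends to a finite value or vanishes.
Limit = 3.

Final answer: 3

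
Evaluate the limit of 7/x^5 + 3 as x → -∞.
Evaluate the dominant behaviour as x → -∞; each term tends to a finite value or vanishes.
Limit = 3.

Final answer: 3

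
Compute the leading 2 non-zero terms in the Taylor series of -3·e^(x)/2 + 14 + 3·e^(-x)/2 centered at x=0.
14 - 3·x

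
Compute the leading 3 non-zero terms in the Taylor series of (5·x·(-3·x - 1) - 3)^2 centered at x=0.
115·x^2 + 30·x + 9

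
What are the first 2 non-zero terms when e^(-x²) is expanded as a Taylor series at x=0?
1 - x^2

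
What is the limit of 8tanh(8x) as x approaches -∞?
Evaluate the dominant behaviour as x → -∞; each term tends to a finite value or vanishes.
Limit = -8.

Final answer: -8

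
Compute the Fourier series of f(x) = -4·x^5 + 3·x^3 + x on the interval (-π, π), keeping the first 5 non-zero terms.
(-994 - 8·π^4 + 166·π^2)·sin(x) + (-23·π^2 + 67/2 + 4·π^4)·sin(2·x) + (-8·π^4/3 - 374/81 + 214·π^2/27)·sin(3·x) + (-4·π^2 + 1 + 2·π^4)·sin(4·x) + (-8·π^4/5 - 122/625 + 62·π^2/25)·sin(5·x)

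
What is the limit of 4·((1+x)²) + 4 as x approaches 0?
Direct substitution at x = 0 gives 8.

Final answer: 8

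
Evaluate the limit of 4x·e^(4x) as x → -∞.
This is a 0·∞ indeterminate form at x → -∞.
Rewrite the product as 4x / e^(-4x) (an ∞/∞ form) and apply L'Hôpital, or use the standard hierarchy e^(4|x|) ≫ |x| as x → -∞.
The indeterminate product → 0, so the limit = 0.

Final answer: 0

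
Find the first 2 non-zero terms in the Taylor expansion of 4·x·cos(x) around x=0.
-2·x^3 + 4·x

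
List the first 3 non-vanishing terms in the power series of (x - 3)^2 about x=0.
x^2 - 6·x + 9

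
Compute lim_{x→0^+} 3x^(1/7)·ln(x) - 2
The product is a 0·∞ indeterminate form at x → 0⁺.
Rewrite the product as 3·ln(x) / x^(-1/7) and apply L'Hôpital, or use the standard hierarchy x^(-1/7) ≫ |ln x| as x → 0⁺.
The indeterminate product → 0, so the limit = -2.

Final answer: -2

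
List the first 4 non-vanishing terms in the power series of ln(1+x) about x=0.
-x^4/4 + x^3/3 - x^2/2 + x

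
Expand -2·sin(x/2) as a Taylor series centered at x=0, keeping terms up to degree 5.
-x^5/1920 + x^3/24 - x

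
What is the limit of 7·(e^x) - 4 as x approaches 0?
Direct substitution at x = 0 gives 3.

Final answer: 3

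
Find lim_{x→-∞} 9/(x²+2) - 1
Evaluate the dominant behaviour as x → -∞; each term tends to a finite value or vanishes.
Limit = -1.

Final answer: -1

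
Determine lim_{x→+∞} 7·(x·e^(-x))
Evaluate the dominant behaviour as x → +∞; each term tends to a finite value or vanishes.
Limit = 0.

Final answer: 0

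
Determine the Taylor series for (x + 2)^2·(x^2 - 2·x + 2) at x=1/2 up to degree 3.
125/16 + 5·(x - 1/2)^2/2 + 4·(x - 1/2)^3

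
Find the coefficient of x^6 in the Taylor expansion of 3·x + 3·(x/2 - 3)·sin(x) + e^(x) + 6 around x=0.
Expand to order 6: 3·x + 3·(x/2 - 3)·sin(x) + e^(x) + 6 = x^6/72 - x^5/15 - 5·x^4/24 + 5·x^3/3 + 2·x^2 - 5·x + 7 + O(x^7).
The coefficient of x^6 is 1/72.

Final answer: 1/72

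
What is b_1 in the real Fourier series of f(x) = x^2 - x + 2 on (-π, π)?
b_1 = (1/π) ∫_{-π}^{π} f(x)·sin(1x) dx.
Evaluate the integral (use parity and integration by parts as needed): b_1 = -2.

Final answer: -2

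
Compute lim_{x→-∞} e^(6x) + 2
Evaluate the dominant behaviour as x → -∞; each term tends to a finite value or vanishes.
Limit = 2.

Final answer: 2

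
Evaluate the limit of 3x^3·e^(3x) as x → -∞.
This is a 0·∞ indeterminate form at x → -∞.
Rewrite the product as 3x^3 / e^(-3x) (an ∞/∞ form) and apply L'Hôpital, or use the standard hierarchy e^(3|x|) ≫ |x^3| as x → -∞.
The indeterminate product → 0, so the limit = 0.

Final answer: 0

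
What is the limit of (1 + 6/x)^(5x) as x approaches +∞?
As x → +∞: write (1 + 6/x)^(5x) = ((1 + 6/x)^x)^5 → (e^6)^5 = e^30.
Limit = e^(30).

Final answer: e^(30)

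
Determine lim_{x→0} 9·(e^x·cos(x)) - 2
Direct substitution at x = 0 gives 7.

Final answer: 7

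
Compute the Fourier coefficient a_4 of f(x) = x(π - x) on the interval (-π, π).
a_4 = (1/π) ∫_{-π}^{π} f(x)·cos(4x) dx.
Evaluate the integral (use parity and integration by parts as needed): a_4 = -1/4.

Final answer: -1/4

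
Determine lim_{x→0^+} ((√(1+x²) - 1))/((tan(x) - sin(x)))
Both numerator and denominator → 0 as x → 0^+; this is a 0/0 indeterminate form.
Expand each to leading order near x = 0: numerator ~ x^2/2, denominator ~ x^3/2.
The limit of the ratio is ∞.

Final answer: ∞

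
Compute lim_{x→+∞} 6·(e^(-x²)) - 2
Evaluate the dominant behaviour as x → +∞; each term tends to a finite value or vanishes.
Limit = -2.

Final answer: -2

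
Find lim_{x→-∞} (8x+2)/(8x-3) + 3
Evaluate the dominant behaviour as x → -∞; each term tends to a finite value or vanishes.
Limit = 4.

Final answer: 4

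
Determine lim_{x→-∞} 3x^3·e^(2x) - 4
The product is a 0·∞ indeterminate form at x → -∞.
Rewrite the product as 3x^3 / e^(-2x) (an ∞/∞ form) and apply L'Hôpital, or use the standard hierarchy e^(2|x|) ≫ |x^3| as x → -∞.
The indeterminate product → 0, so the limit = -4.

Final answer: -4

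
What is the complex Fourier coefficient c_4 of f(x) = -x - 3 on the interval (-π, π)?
Compute the real Fourier coefficients first: a_4 = 0, b_4 = 1/2.
Then c_4 = (a_4 − i·b_4)/2 = -i/4.

Final answer: -i/4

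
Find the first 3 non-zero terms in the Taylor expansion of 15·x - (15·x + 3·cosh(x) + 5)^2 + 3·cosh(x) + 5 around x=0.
-495·x^2/2 - 225·x - 56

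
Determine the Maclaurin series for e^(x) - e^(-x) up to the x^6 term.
x^5/60 + x^3/3 + 2·x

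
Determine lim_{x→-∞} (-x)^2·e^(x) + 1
The product is a 0·∞ indeterminate form at x → -∞.
Rewrite the product as (-x)^2 / e^(-x) (an ∞/∞ form) and apply L'Hôpital, or use the standard hierarchy e^(|x|) ≫ |(-x)^2| as x → -∞.
The indeterminate product → 0, so the limit = 1.

Final answer: 1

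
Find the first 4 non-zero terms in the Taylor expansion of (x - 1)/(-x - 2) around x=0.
-3·x^3/16 + 3·x^2/8 - 3·x/4 + 1/2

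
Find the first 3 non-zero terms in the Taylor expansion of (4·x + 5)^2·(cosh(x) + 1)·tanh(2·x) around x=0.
-133·x^3/3 + 160·x^2 + 100·x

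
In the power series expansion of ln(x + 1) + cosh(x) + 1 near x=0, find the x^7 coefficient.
Expand to order 7: ln(x + 1) + cosh(x) + 1 = x^7/7 - 119·x^6/720 + x^5/5 - 5·x^4/24 + x^3/3 + x + 2 + O(x^8).
The coefficient of x^7 is 1/7.

Final answer: 1/7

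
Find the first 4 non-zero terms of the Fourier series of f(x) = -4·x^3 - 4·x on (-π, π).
(40 - 8·π^2)·sin(x) + (-2 + 4·π^2)·sin(2·x) + (-8·π^2/3 - 8/9)·sin(3·x) + (5/4 + 2·π^2)·sin(4·x)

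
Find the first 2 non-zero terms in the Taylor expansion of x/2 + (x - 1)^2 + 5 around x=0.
6 - 3·x/2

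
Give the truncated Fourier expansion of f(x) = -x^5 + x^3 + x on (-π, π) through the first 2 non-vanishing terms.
(-250 - 2·π^4 + 42·π^2)·sin(x) + (-6·π^2 + 8 + π^4)·sin(2·x)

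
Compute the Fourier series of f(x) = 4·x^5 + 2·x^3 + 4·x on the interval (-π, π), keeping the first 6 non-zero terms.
(-156·π^2 + 8·π^4 + 944)·sin(x) + (-4·π^4 - 31 + 18·π^2)·sin(2·x) + (-124·π^2/27 + 464/81 + 8·π^4/3)·sin(3·x) + (-2·π^4 - 41/16 + 3·π^2/2)·sin(4·x) + (-12·π^2/25 + 1072/625 + 8·π^4/5)·sin(5·x) + (-4·π^4/3 - 109/81 + 2·π^2/27)·sin(6·x)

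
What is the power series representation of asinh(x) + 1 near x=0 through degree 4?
-x^3/6 + x + 1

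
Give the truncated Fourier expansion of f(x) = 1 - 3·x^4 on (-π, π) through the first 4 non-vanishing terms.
(-144 + 24·π^2)·cos(x) + (9 - 6·π^2)·cos(2·x) + (-16/9 + 8·π^2/3)·cos(3·x) - 3·π^4/5 + 1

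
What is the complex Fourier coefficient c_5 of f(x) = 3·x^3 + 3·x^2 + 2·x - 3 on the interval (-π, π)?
Compute the real Fourier coefficients first: a_5 = -12/25, b_5 = 64/125 + 6·π^2/5.
Then c_5 = (a_5 − i·b_5)/2 = -6/25 - 3·i·π^2/5 - 32·i/125.

Final answer: -6/25 - 3·i·π^2/5 - 32·i/125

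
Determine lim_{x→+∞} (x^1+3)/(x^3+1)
This is an ∞/∞ indeterminate form as x → +∞.
Divide numerator and denominator by x^3 and let the lower-order terms vanish; the numerator's degree 1 is below the denominator's degree 3, so the quotient → 0.
Limit = 0.

Final answer: 0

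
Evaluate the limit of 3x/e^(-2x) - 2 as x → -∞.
The quotient is an ∞/∞ indeterminate form as x → -∞.
Compare growth rates of the dominant terms (exponentials ≫ polynomials ≫ logarithms), or apply L'Hôpital's rule; the quotient → 0.
Adding the constant: 0 - 2 = -2. Limit = -2.

Final answer: -2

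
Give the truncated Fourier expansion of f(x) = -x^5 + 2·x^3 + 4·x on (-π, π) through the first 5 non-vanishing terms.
(-256 - 2·π^4 + 44·π^2)·sin(x) + (-7·π^2 + 13/2 + π^4)·sin(2·x) + (-2·π^4/3 + 64/81 + 76·π^2/27)·sin(3·x) + (-13·π^2/8 - 89/64 + π^4/2)·sin(4·x) + (-2·π^4/5 + 832/625 + 28·π^2/25)·sin(5·x)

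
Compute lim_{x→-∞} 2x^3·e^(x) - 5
The product is a 0·∞ indeterminate form at x → -∞.
Rewrite the product as 2x^3 / e^(-x) (an ∞/∞ form) and apply L'Hôpital, or use the standard hierarchy e^(|x|) ≫ |x^3| as x → -∞.
The indeterminate product → 0, so the limit = -5.

Final answer: -5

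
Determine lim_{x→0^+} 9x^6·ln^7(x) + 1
The product is a 0·∞ indeterminate form at x → 0⁺.
Rewrite the product as 9·ln^7(x) / x^(-6) and apply L'Hôpital, or use the standard hierarchy x^(-6) ≫ |ln x|^7 as x → 0⁺.
The indeterminate product → 0, so the limit = 1.

Final answer: 1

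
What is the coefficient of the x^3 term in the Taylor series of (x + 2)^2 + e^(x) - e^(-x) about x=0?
Expand to order 3: (x + 2)^2 + e^(x) - e^(-x) = x^3/3 + x^2 + 6·x + 4 + O(x^4).
The coefficient of x^3 is 1/3.

Final answer: 1/3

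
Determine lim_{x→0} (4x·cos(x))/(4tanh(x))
Both numerator and denominator → 0 as x → 0; this is a 0/0 indeterminate form.
Expand each to leading order near x = 0: numerator ~ 4·x, denominator ~ 4·x.
The limit of the ratio is 1.

Final answer: 1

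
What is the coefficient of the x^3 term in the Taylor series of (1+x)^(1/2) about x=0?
Expand to order 3: (1+x)^(1/2) = x^3/16 - x^2/8 + x/2 + 1 + O(x^4).
The coefficient of x^3 is 1/16.

Final answer: 1/16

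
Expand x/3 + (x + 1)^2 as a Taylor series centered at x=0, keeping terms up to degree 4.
x^2 + 7·x/3 + 1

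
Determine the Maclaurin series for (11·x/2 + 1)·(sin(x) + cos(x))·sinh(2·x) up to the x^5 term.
311·x^5/60 + 17·x^4/6 + 34·x^3/3 + 13·x^2 + 2·x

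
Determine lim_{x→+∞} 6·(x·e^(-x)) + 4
Evaluate the dominant behaviour as x → +∞; each term tends to a finite value or vanishes.
Limit = 4.

Final answer: 4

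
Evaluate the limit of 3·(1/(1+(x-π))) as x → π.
Direct substitution at x = π gives 3.

Final answer: 3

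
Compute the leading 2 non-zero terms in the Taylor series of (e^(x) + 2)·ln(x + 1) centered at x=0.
-x^2/2 + 3·x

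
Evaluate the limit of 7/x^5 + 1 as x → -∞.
Evaluate the dominant behaviour as x → -∞; each term tends to a finite value or vanishes.
Limit = 1.

Final answer: 1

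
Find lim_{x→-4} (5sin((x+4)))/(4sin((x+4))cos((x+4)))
Both numerator and denominator → 0 as x → -4; this is a 0/0 indeterminate form.
Expand each to leading order near x = -4: numerator ~ 5·(x + 4), denominator ~ 4·(x + 4).
The limit of the ratio is 5/4.

Final answer: 5/4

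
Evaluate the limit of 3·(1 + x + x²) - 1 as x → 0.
Direct substitution at x = 0 gives 2.

Final answer: 2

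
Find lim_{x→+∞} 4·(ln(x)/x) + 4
Evaluate the dominant behaviour as x → +∞; each term tends to a finite value or vanishes.
Limit = 4.

Final answer: 4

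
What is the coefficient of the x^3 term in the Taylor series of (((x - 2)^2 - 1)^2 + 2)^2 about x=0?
Expand to order 3: (((x - 2)^2 - 1)^2 + 2)^2 = -1232·x^3 + 1060·x^2 - 528·x + 121 + O(x^4).
The coefficient of x^3 is -1232.

Final answer: -1232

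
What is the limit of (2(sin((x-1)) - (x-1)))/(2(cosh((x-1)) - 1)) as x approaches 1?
Both numerator and denominator → 0 as x → 1; this is a 0/0 indeterminate form.
Expand each to leading order near x = 1: numerator ~ -(x - 1)^3/3, denominator ~ (x - 1)^2.
The limit of the ratio is 0.

Final answer: 0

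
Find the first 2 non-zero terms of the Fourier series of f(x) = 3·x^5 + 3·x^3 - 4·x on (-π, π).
(-114·π^2 + 6·π^4 + 676)·sin(x) + (-3·π^4 - 14 + 12·π^2)·sin(2·x)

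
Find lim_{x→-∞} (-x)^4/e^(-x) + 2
The quotient is an ∞/∞ indeterminate form as x → -∞.
Compare growth rates of the dominant terms (exponentials ≫ polynomials ≫ logarithms), or apply L'Hôpital's rule; the quotient → 0.
Adding the constant: 0 + 2 = 2. Limit = 2.

Final answer: 2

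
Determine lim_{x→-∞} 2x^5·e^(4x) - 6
The product is a 0·∞ indeterminate form at x → -∞.
Rewrite the product as 2x^5 / e^(-4x) (an ∞/∞ form) and apply L'Hôpital, or use the standard hierarchy e^(4|x|) ≫ |x^5| as x → -∞.
The indeterminate product → 0, so the limit = -6.

Final answer: -6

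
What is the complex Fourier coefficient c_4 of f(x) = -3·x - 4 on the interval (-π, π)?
Compute the real Fourier coefficients first: a_4 = 0, b_4 = 3/2.
Then c_4 = (a_4 − i·b_4)/2 = -3·i/4.

Final answer: -3·i/4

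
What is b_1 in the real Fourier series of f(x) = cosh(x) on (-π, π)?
b_1 = (1/π) ∫_{-π}^{π} f(x)·sin(1x) dx.
Evaluate the integral (use parity and integration by parts as needed): b_1 = 0.

Final answer: 0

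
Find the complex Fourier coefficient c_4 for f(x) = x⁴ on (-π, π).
Compute the real Fourier coefficients first: a_4 = -3/16 + π^2/2, b_4 = 0.
Then c_4 = (a_4 − i·b_4)/2 = -3/32 + π^2/4.

Final answer: -3/32 + π^2/4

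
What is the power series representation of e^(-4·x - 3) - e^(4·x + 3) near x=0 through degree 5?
x^5·(-128·e^(3)/15 - 128·e^(-3)/15) + x^4·(-32·e^(3)/3 + 32·e^(-3)/3) + x^3·(-32·e^(3)/3 - 32·e^(-3)/3) + x^2·(-8·e^(3) + 8·e^(-3)) + x·(-4·e^(3) - 4·e^(-3)) - e^(3) + e^(-3)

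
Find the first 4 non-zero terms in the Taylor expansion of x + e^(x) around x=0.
x^3/6 + x^2/2 + 2·x + 1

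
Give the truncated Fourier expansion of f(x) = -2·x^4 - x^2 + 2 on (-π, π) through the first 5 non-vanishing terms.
(-92 + 16·π^2)·cos(x) + (5 - 4·π^2)·cos(2·x) + (-20/27 + 16·π^2/9)·cos(3·x) + (1/8 - π^2)·cos(4·x) - 2·π^4/5 - π^2/3 + 2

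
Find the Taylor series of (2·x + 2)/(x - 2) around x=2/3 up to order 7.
-5/2 - 27·(x - 2/3)/8 - 81·(x - 2/3)^2/32 - 243·(x - 2/3)^3/128 - 729·(x - 2/3)^4/512 - 2187·(x - 2/3)^5/2048 - 6561·(x - 2/3)^6/8192 - 19683·(x - 2/3)^7/32768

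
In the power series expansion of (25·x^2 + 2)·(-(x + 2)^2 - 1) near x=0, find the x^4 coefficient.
Expand to order 4: (25·x^2 + 2)·(-(x + 2)^2 - 1) = -25·x^4 - 100·x^3 - 127·x^2 - 8·x - 10 + O(x^5).
The coefficient of x^4 is -25.

Final answer: -25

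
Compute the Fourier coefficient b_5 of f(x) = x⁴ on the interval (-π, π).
b_5 = (1/π) ∫_{-π}^{π} f(x)·sin(5x) dx.
Evaluate the integral (use parity and integration by parts as needed): b_5 = 0.

Final answer: 0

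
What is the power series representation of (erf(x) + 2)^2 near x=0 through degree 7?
-4·x^7/(21·√(π)) + 56·x^6/(45·π) + 4·x^5/(5·√(π)) - 8·x^4/(3·π) - 8·x^3/(3·√(π)) + 4·x^2/π + 8·x/√(π) + 4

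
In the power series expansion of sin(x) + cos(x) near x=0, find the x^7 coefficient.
Expand to order 7: sin(x) + cos(x) = -x^7/5040 - x^6/720 + x^5/120 + x^4/24 - x^3/6 - x^2/2 + x + 1 + O(x^8).
The coefficient of x^7 is -1/5040.

Final answer: -1/5040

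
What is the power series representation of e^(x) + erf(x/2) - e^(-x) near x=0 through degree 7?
x^7·(1/2520 - 1/(2688·√(π))) + x^5·(1/(160·√(π)) + 1/60) + x^3·(1/3 - 1/(12·√(π))) + x·(1/√(π) + 2)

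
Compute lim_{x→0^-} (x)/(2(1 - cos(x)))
Both numerator and denominator → 0 as x → 0^-; this is a 0/0 indeterminate form.
Expand each to leading order near x = 0: numerator ~ x, denominator ~ x^2.
The limit of the ratio is -∞.

Final answer: -∞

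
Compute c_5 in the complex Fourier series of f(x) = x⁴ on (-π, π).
Compute the real Fourier coefficients first: a_5 = 48/625 - 8·π^2/25, b_5 = 0.
Then c_5 = (a_5 − i·b_5)/2 = 24/625 - 4·π^2/25.

Final answer: 24/625 - 4·π^2/25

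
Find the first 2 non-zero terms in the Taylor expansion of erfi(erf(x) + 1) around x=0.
4·e·x/π + erfi(1)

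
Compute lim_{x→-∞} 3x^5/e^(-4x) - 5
The quotient is an ∞/∞ indeterminate form as x → -∞.
Compare growth rates of the dominant terms (exponentials ≫ polynomials ≫ logarithms), or apply L'Hôpital's rule; the quotient → 0.
Adding the constant: 0 - 5 = -5. Limit = -5.

Final answer: -5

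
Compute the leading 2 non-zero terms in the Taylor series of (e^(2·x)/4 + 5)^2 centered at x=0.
21·x/4 + 441/16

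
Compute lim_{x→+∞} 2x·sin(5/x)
As x → +∞: let u = 5/x → 0⁺; then 2·x·sin(5/x) = 2·5·sin(u)/u → 2·5·1 = 10.
Limit = 10.

Final answer: 10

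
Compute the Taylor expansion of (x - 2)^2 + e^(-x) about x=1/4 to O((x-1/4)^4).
(16 + 49·e^(1/4))·e^(-1/4)/16 + (-7·e^(1/4) - 2)·e^(-1/4)·(x - 1/4)/2 + (1 + 2·e^(1/4))·e^(-1/4)·(x - 1/4)^2/2 - e^(-1/4)·(x - 1/4)^3/6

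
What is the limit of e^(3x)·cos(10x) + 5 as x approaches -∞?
Evaluate the dominant behaviour as x → -∞; each term tends to a finite value or vanishes.
Limit = 5.

Final answer: 5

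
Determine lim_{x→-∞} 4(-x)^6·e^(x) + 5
The product is a 0·∞ indeterminate form at x → -∞.
Rewrite the product as 4(-x)^6 / e^(-x) (an ∞/∞ form) and apply L'Hôpital, or use the standard hierarchy e^(|x|) ≫ |(-x)^6| as x → -∞.
The indeterminate product → 0, so the limit = 5.

Final answer: 5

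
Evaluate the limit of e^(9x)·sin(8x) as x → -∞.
Evaluate the dominant behaviour as x → -∞; each term tends to a finite value or vanishes.
Limit = 0.

Final answer: 0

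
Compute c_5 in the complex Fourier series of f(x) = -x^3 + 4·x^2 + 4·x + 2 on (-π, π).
Compute the real Fourier coefficients first: a_5 = -16/25, b_5 = 212/125 - 2·π^2/5.
Then c_5 = (a_5 − i·b_5)/2 = -8/25 - 106·i/125 + i·π^2/5.

Final answer: -8/25 - 106·i/125 + i·π^2/5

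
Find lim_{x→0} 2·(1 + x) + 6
Direct substitution at x = 0 gives 8.

Final answer: 8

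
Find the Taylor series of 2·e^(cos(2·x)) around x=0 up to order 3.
-4·e·x^2 + 2·e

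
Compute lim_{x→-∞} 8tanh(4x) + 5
Evaluate the dominant behaviour as x → -∞; each term tends to a finite value or vanishes.
Limit = -3.

Final answer: -3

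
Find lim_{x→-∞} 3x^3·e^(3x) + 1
The product is a 0·∞ indeterminate form at x → -∞.
Rewrite the product as 3x^3 / e^(-3x) (an ∞/∞ form) and apply L'Hôpital, or use the standard hierarchy e^(3|x|) ≫ |x^3| as x → -∞.
The indeterminate product → 0, so the limit = 1.

Final answer: 1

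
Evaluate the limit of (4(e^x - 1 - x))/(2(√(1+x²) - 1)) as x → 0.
Both numerator and denominator → 0 as x → 0; this is a 0/0 indeterminate form.
Expand each to leading order near x = 0: numerator ~ 2·x^2, denominator ~ x^2.
The limit of the ratio is 2.

Final answer: 2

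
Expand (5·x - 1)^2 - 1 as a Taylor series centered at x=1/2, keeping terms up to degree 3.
5/4 + 15·(x - 1/2) + 25·(x - 1/2)^2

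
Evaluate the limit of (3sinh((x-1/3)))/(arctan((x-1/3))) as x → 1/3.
Both numerator and denominator → 0 as x → 1/3; this is a 0/0 indeterminate form.
Expand each to leading order near x = 1/3: numerator ~ 3·(x - 1/3), denominator ~ (x - 1/3).
The limit of the ratio is 3.

Final answer: 3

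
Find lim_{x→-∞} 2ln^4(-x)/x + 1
The quotient is an ∞/∞ indeterminate form as x → -∞.
Compare growth rates of the dominant terms (exponentials ≫ polynomials ≫ logarithms), or apply L'Hôpital's rule; the quotient → 0.
Adding the constant: 0 + 1 = 1. Limit = 1.

Final answer: 1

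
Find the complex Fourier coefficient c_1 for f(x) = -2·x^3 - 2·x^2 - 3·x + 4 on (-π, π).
Compute the real Fourier coefficients first: a_1 = 8, b_1 = 18 - 4·π^2.
Then c_1 = (a_1 − i·b_1)/2 = 4 - 9·i + 2·i·π^2.

Final answer: 4 - 9·i + 2·i·π^2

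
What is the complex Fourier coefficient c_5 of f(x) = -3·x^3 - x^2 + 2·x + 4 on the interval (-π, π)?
Compute the real Fourier coefficients first: a_5 = 4/25, b_5 = 136/125 - 6·π^2/5.
Then c_5 = (a_5 − i·b_5)/2 = 2/25 - 68·i/125 + 3·i·π^2/5.

Final answer: 2/25 - 68·i/125 + 3·i·π^2/5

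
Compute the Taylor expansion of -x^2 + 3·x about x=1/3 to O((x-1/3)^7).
8/9 + 7·(x - 1/3)/3 - (x - 1/3)^2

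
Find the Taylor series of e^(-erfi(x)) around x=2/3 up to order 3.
e^(-erfi(2/3)) - 2·e^(4/9)·e^(-erfi(2/3))·(x - 2/3)/√(π) + (-4·π·e^(4/9) + 6·√(π)·e^(8/9))·e^(-erfi(2/3))·(x - 2/3)^2/(3·π^(3/2)) + (-34·π^(5/2)·e^(4/9) - 36·π^(3/2)·e^(4/3) + 72·π^2·e^(8/9))·e^(-erfi(2/3))·(x - 2/3)^3/(27·π^3)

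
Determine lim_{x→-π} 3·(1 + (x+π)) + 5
Direct substitution at x = -π gives 8.

Final answer: 8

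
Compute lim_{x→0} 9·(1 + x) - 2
Direct substitution at x = 0 gives 7.

Final answer: 7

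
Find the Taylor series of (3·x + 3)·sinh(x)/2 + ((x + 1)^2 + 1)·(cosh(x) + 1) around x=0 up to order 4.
5·x^4/6 + 5·x^3/4 + 9·x^2/2 + 11·x/2 + 4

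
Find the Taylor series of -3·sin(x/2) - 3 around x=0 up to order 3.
x^3/16 - 3·x/2 - 3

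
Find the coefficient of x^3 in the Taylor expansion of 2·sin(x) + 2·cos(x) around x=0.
Expand to order 3: 2·sin(x) + 2·cos(x) = -x^3/3 - x^2 + 2·x + 2 + O(x^4).
The coefficient of x^3 is -1/3.

Final answer: -1/3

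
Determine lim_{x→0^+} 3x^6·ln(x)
This is a 0·∞ indeterminate form at x → 0⁺.
Rewrite the product as 3·ln(x) / x^(-6) and apply L'Hôpital, or use the standard hierarchy x^(-6) ≫ |ln x| as x → 0⁺.
The indeterminate product → 0, so the limit = 0.

Final answer: 0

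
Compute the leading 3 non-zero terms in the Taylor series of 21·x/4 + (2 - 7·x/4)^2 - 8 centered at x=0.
49·x^2/16 - 7·x/4 - 4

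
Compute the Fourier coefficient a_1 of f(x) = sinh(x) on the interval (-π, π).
a_1 = (1/π) ∫_{-π}^{π} f(x)·cos(1x) dx.
Evaluate the integral (use parity and integration by parts as needed): a_1 = 0.

Final answer: 0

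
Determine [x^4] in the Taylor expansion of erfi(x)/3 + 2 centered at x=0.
Expand to order 4: erfi(x)/3 + 2 = 2·x^3/(9·√(π)) + 2·x/(3·√(π)) + 2 + O(x^5).
The coefficient of x^4 is 0.

Final answer: 0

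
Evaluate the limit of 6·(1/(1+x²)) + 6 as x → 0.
Direct substitution at x = 0 gives 12.

Final answer: 12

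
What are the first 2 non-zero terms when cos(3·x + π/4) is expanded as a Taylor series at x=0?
-3·√(2)·x/2 + √(2)/2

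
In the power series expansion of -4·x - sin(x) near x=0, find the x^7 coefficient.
Expand to order 7: -4·x - sin(x) = x^7/5040 - x^5/120 + x^3/6 - 5·x + O(x^8).
The coefficient of x^7 is 1/5040.

Final answer: 1/5040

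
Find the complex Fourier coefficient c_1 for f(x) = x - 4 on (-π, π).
Compute the real Fourier coefficients first: a_1 = 0, b_1 = 2.
Then c_1 = (a_1 − i·b_1)/2 = -i.

Final answer: -i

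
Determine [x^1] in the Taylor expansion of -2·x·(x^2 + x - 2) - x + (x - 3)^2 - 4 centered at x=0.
Expand to order 1: -2·x·(x^2 + x - 2) - x + (x - 3)^2 - 4 = 5 - 3·x + O(x^2).
The coefficient of x^1 is -3.

Final answer: -3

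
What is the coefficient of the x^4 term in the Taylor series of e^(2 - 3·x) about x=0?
Expand to order 4: e^(2 - 3·x) = 27·x^4·e^(2)/8 - 9·x^3·e^(2)/2 + 9·x^2·e^(2)/2 - 3·x·e^(2) + e^(2) + O(x^5).
The coefficient of x^4 is 27·e^(2)/8.

Final answer: 27·e^(2)/8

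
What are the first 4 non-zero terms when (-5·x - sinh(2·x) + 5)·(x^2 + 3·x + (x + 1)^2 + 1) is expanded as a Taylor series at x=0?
-50·x^3/3 - 25·x^2 + 11·x + 10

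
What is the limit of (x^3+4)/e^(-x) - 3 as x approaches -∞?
The quotient is an ∞/∞ indeterminate form as x → -∞.
Compare growth rates of the dominant terms (exponentials ≫ polynomials ≫ logarithms), or apply L'Hôpital's rule; the quotient → 0.
Adding the constant: 0 - 3 = -3. Limit = -3.

Final answer: -3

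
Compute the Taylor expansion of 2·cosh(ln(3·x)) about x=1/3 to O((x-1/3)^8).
2 + 9·(x - 1/3)^2 - 27·(x - 1/3)^3 + 81·(x - 1/3)^4 - 243·(x - 1/3)^5 + 729·(x - 1/3)^6 - 2187·(x - 1/3)^7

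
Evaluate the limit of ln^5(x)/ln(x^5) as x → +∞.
This is an ∞/∞ indeterminate form as x → +∞.
Write ln(x^5) = 5·ln(x), reducing the quotient to ln^4(x)/5 → ∞.
Limit = ∞.

Final answer: ∞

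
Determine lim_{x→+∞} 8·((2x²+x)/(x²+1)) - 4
Evaluate the dominant behaviour as x → +∞; each term tends to a finite value or vanishes.
Limit = 12.

Final answer: 12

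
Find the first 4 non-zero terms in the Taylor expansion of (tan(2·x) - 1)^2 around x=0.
-16·x^3/3 + 4·x^2 - 4·x + 1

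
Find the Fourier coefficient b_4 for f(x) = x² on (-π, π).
b_4 = (1/π) ∫_{-π}^{π} f(x)·sin(4x) dx.
Evaluate the integral (use parity and integration by parts as needed): b_4 = 0.

Final answer: 0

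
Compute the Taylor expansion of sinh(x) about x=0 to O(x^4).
x^3/6 + x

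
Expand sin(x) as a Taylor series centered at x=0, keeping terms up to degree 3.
-x^3/6 + x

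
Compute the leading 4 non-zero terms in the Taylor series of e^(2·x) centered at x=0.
4·x^3/3 + 2·x^2 + 2·x + 1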